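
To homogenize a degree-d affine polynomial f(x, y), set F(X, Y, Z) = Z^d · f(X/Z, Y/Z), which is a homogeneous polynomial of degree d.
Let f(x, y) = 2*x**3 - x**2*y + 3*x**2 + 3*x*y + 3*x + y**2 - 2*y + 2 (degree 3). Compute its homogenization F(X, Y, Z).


F(X, Y, Z) = 2*X**3 - X**2*Y + 3*X**2*Z + 3*X*Y*Z + 3*X*Z**2 + Y**2*Z - 2*Y*Z**2 + 2*Z**3

deg(f) = 3.
Substitute x = X/Z, y = Y/Z into f, then multiply by Z^3.
  monomial 2·x^3·y^0 ↦ 2·X^3·Y^0·Z^0.
  monomial -1·x^2·y^1 ↦ -1·X^2·Y^1·Z^0.
  monomial 3·x^2·y^0 ↦ 3·X^2·Y^0·Z^1.
  monomial 3·x^1·y^1 ↦ 3·X^1·Y^1·Z^1.
  monomial 3·x^1·y^0 ↦ 3·X^1·Y^0·Z^2.
  monomial 1·x^0·y^2 ↦ 1·X^0·Y^2·Z^1.
  monomial -2·x^0·y^1 ↦ -2·X^0·Y^1·Z^2.
  monomial 2·x^0·y^0 ↦ 2·X^0·Y^0·Z^3.
Collecting: F(X, Y, Z) = 2*X**3 - X**2*Y + 3*X**2*Z + 3*X*Y*Z + 3*X*Z**2 + Y**2*Z - 2*Y*Z**2 + 2*Z**3.


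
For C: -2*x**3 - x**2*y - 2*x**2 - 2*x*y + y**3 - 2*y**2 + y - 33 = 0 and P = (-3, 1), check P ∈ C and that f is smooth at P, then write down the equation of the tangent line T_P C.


Tangent line at P: -38*x - 3*y - 111 = 0.

Step 1: f(-3, 1) = 0, so P lies on C.
Step 2: partial derivatives
  f_x(x, y) = -6*x**2 - 2*x*y - 4*x - 2*y, f_y(x, y) = -x**2 - 2*x + 3*y**2 - 4*y + 1.
  f_x(P) = -38, f_y(P) = -3 (gradient nonzero, so P is smooth).
Step 3: tangent line at P: -38·(x − -3) + -3·(y − 1) = 0.
Expanding: -38*x - 3*y - 111 = 0.


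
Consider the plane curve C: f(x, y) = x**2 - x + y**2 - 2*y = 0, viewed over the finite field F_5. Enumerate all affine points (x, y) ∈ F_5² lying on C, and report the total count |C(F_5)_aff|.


Affine F_5-points: {(0, 0), (0, 2), (1, 0), (1, 2), (2, 3), (2, 4), (3, 1), (4, 3), (4, 4)}; count = 9.

For each of the 25 pairs (x, y) ∈ F_5², evaluate f(x, y) mod 5. Record the zeros.
  x = 0: [0↦0, 1↦4, 2↦0, 3↦3, 4↦3]  zeros at y ∈ {0, 2}
  x = 1: [0↦0, 1↦4, 2↦0, 3↦3, 4↦3]  zeros at y ∈ {0, 2}
  x = 2: [0↦2, 1↦1, 2↦2, 3↦0, 4↦0]  zeros at y ∈ {3, 4}
  x = 3: [0↦1, 1↦0, 2↦1, 3↦4, 4↦4]  zeros at y ∈ {1}
  x = 4: [0↦2, 1↦1, 2↦2, 3↦0, 4↦0]  zeros at y ∈ {3, 4}
Collecting zeros: affine points = {(0, 0), (0, 2), (1, 0), (1, 2), (2, 3), (2, 4), (3, 1), (4, 3), (4, 4)}.
Total count |C(F_5)_aff| = 9.


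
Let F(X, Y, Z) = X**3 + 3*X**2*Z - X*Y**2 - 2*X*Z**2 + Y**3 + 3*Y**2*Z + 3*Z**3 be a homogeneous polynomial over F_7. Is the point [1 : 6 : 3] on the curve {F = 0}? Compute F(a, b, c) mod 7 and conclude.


F(1,6,3) ≡ 3 (mod 7); P is NOT on the curve.

Evaluate F(1, 6, 3) term-by-term (mod 7).
  X**3 ↦ 1·1·1·1 = 1
  3*X**2*Z ↦ 3·1·1·3 = 9
  -X*Y**2 ↦ -1·1·36·1 = -36
  -2*X*Z**2 ↦ -2·1·1·9 = -18
  Y**3 ↦ 1·1·216·1 = 216
  3*Y**2*Z ↦ 3·1·36·3 = 324
  3*Z**3 ↦ 3·1·1·27 = 81
Sum: F(1, 6, 3) = (1) + (9) + (-36) + (-18) + (216) + (324) + (81) = 577.
Reducing mod 7: 577 ≡ 3 (mod 7).
Since F(a, b, c) ≡ 3 ≠ 0 (mod 7), P does NOT lie on the curve.


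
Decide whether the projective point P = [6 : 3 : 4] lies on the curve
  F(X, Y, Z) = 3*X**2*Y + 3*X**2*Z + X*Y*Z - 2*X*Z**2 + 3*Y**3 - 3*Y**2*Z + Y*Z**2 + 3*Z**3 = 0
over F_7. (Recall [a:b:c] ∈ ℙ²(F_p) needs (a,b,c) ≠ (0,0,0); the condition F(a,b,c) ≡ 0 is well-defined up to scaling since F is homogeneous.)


F(6,3,4) ≡ 2 (mod 7); P is NOT on the curve.

Evaluate F(6, 3, 4) term-by-term (mod 7).
  3*X**2*Y ↦ 3·36·3·1 = 324
  3*X**2*Z ↦ 3·36·1·4 = 432
  X*Y*Z ↦ 1·6·3·4 = 72
  -2*X*Z**2 ↦ -2·6·1·16 = -192
  3*Y**3 ↦ 3·1·27·1 = 81
  -3*Y**2*Z ↦ -3·1·9·4 = -108
  Y*Z**2 ↦ 1·1·3·16 = 48
  3*Z**3 ↦ 3·1·1·64 = 192
Sum: F(6, 3, 4) = (324) + (432) + (72) + (-192) + (81) + (-108) + (48) + (192) = 849.
Reducing mod 7: 849 ≡ 2 (mod 7).
Since F(a, b, c) ≡ 2 ≠ 0 (mod 7), P does NOT lie on the curve.


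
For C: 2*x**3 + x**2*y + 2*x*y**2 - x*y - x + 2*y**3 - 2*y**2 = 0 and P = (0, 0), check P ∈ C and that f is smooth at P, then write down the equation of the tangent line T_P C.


Tangent line at P: -x = 0.

Step 1: f(0, 0) = 0, so P lies on C.
Step 2: partial derivatives
  f_x(x, y) = 6*x**2 + 2*x*y + 2*y**2 - y - 1, f_y(x, y) = x**2 + 4*x*y - x + 6*y**2 - 4*y.
  f_x(P) = -1, f_y(P) = 0 (gradient nonzero, so P is smooth).
Step 3: tangent line at P: -1·(x − 0) + 0·(y − 0) = 0.
Expanding: -x = 0.


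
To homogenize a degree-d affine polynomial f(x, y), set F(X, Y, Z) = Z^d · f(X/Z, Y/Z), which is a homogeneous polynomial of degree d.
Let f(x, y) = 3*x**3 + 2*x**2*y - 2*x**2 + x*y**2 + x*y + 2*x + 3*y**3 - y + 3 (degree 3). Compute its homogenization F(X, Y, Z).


F(X, Y, Z) = 3*X**3 + 2*X**2*Y - 2*X**2*Z + X*Y**2 + X*Y*Z + 2*X*Z**2 + 3*Y**3 - Y*Z**2 + 3*Z**3

deg(f) = 3.
Substitute x = X/Z, y = Y/Z into f, then multiply by Z^3.
  monomial 3·x^3·y^0 ↦ 3·X^3·Y^0·Z^0.
  monomial 2·x^2·y^1 ↦ 2·X^2·Y^1·Z^0.
  monomial -2·x^2·y^0 ↦ -2·X^2·Y^0·Z^1.
  monomial 1·x^1·y^2 ↦ 1·X^1·Y^2·Z^0.
  monomial 1·x^1·y^1 ↦ 1·X^1·Y^1·Z^1.
  monomial 2·x^1·y^0 ↦ 2·X^1·Y^0·Z^2.
  monomial 3·x^0·y^3 ↦ 3·X^0·Y^3·Z^0.
  monomial -1·x^0·y^1 ↦ -1·X^0·Y^1·Z^2.
  monomial 3·x^0·y^0 ↦ 3·X^0·Y^0·Z^3.
Collecting: F(X, Y, Z) = 3*X**3 + 2*X**2*Y - 2*X**2*Z + X*Y**2 + X*Y*Z + 2*X*Z**2 + 3*Y**3 - Y*Z**2 + 3*Z**3.


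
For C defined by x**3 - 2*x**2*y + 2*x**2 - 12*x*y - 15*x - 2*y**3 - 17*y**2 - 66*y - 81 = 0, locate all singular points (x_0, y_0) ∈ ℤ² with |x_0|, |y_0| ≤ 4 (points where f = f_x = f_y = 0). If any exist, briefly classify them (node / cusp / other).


Singular points: {(-3, -3)}; classification: node.

Compute partial derivatives:
  f_x = 3*x**2 - 4*x*y + 4*x - 12*y - 15.
  f_y = -2*x**2 - 12*x - 6*y**2 - 34*y - 66.
Scan x_0 ∈ {−4, ..., 4}. For each x_0, f_y(x_0, y) is a polynomial in y; find its integer roots y ∈ {−4, ..., 4}, then test f_x and f at those candidates.
  x = -4: f_y(-4, y) = -6*y**2 - 34*y - 50; no integer root y with |y| ≤ 4.
  x = -3: f_y(-3, y) = -6*y**2 - 34*y - 48; vanishes at y ∈ {-3}. (-3, -3): f_x = 0, f = 0 — SINGULAR.
  x = -2: f_y(-2, y) = -6*y**2 - 34*y - 50; no integer root y with |y| ≤ 4.
  x = -1: f_y(-1, y) = -6*y**2 - 34*y - 56; no integer root y with |y| ≤ 4.
  x = 0: f_y(0, y) = -6*y**2 - 34*y - 66; no integer root y with |y| ≤ 4.
  x = 1: f_y(1, y) = -6*y**2 - 34*y - 80; no integer root y with |y| ≤ 4.
  x = 2: f_y(2, y) = -6*y**2 - 34*y - 98; no integer root y with |y| ≤ 4.
  x = 3: f_y(3, y) = -6*y**2 - 34*y - 120; no integer root y with |y| ≤ 4.
  x = 4: f_y(4, y) = -6*y**2 - 34*y - 146; no integer root y with |y| ≤ 4.
Only singular point on the grid: (-3, -3).
Classify: substitute x = -3 + u, y = -3 + v and expand: f = u**3 - 2*u**2*v - u**2 - 2*v**3 + v**2.
No constant or linear terms (consistent with a singular point). Quadratic part: -u**2 + v**2. Cubic part: u**3 - 2*u**2*v - 2*v**3.
The quadratic part v**2 - u**2 = (v − u)(v + u) splits into two distinct linear factors, so there are two distinct tangent lines y − -3 = ±(x − -3) — this is a node (ordinary double point).
Classification: node.


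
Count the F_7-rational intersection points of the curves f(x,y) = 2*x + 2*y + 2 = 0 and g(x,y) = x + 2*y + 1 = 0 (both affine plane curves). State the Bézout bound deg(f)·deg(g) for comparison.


Common zeros: {(6, 0)}; count = 1; Bézout bound = 1.

deg(f) = 1, deg(g) = 1, so Bézout bound = 1.
Scan x ∈ F_7. For each x, list the y ∈ F_7 with f(x, y) ≡ 0 and those with g(x, y) ≡ 0 (mod 7); the common zeros in that column are the intersection.
  x = 0: f ≡ 0 at y ∈ {6}; g ≡ 0 at y ∈ {3}; common: ∅.
  x = 1: f ≡ 0 at y ∈ {5}; g ≡ 0 at y ∈ {6}; common: ∅.
  x = 2: f ≡ 0 at y ∈ {4}; g ≡ 0 at y ∈ {2}; common: ∅.
  x = 3: f ≡ 0 at y ∈ {3}; g ≡ 0 at y ∈ {5}; common: ∅.
  x = 4: f ≡ 0 at y ∈ {2}; g ≡ 0 at y ∈ {1}; common: ∅.
  x = 5: f ≡ 0 at y ∈ {1}; g ≡ 0 at y ∈ {4}; common: ∅.
  x = 6: f ≡ 0 at y ∈ {0}; g ≡ 0 at y ∈ {0}; common: {0}.
Collecting: common zeros = {(6, 0)}, so the count is 1.
Comparison with the Bézout bound: 1 ≤ 1 = deg(f)·deg(g), as expected for curves with no common component (the bound is attained).


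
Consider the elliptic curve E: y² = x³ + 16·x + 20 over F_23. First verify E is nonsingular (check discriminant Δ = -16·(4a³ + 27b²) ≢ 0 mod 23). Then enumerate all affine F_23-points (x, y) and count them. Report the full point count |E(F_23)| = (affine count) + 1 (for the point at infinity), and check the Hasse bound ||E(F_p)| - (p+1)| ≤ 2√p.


Affine points = {(3, 7), (3, 16), (5, 8), (5, 15), (8, 4), (8, 19), (11, 3), (11, 20), (12, 10), (12, 13), (15, 1), (15, 22), (16, 5), (16, 18), (21, 7), (21, 16), (22, 7), (22, 16)}; affine count = 18; |E(F_23)| = 19.

Discriminant check: Δ ∝ 4a³ + 27b² = 4·16³ + 27·20² = 4·4096 + 27·400 ≡ 21 (mod 23). Nonzero ⇒ E is nonsingular.
For each x ∈ F_23, compute rhs = x³ + 16·x + 20 mod 23, then count y ∈ F_23 with y² ≡ rhs.
  x = 0: rhs = 20, matching y values: none (0 points).
  x = 1: rhs = 14, matching y values: none (0 points).
  x = 2: rhs = 14, matching y values: none (0 points).
  x = 3: rhs = 3, matching y values: 7, 16 (2 points).
  x = 4: rhs = 10, matching y values: none (0 points).
  x = 5: rhs = 18, matching y values: 8, 15 (2 points).
  x = 6: rhs = 10, matching y values: none (0 points).
  x = 7: rhs = 15, matching y values: none (0 points).
  x = 8: rhs = 16, matching y values: 4, 19 (2 points).
  x = 9: rhs = 19, matching y values: none (0 points).
  x = 10: rhs = 7, matching y values: none (0 points).
  x = 11: rhs = 9, matching y values: 3, 20 (2 points).
  x = 12: rhs = 8, matching y values: 10, 13 (2 points).
  x = 13: rhs = 10, matching y values: none (0 points).
  x = 14: rhs = 21, matching y values: none (0 points).
  x = 15: rhs = 1, matching y values: 1, 22 (2 points).
  x = 16: rhs = 2, matching y values: 5, 18 (2 points).
  x = 17: rhs = 7, matching y values: none (0 points).
  x = 18: rhs = 22, matching y values: none (0 points).
  x = 19: rhs = 7, matching y values: none (0 points).
  x = 20: rhs = 14, matching y values: none (0 points).
  x = 21: rhs = 3, matching y values: 7, 16 (2 points).
  x = 22: rhs = 3, matching y values: 7, 16 (2 points).
Total affine count: 18.
Full point count |E(F_23)| = 18 + 1 = 19.
Hasse bound: |19 − (23+1)| = |-5| = 5 ≤ 2√23 ≈ 9.5917 ✓.


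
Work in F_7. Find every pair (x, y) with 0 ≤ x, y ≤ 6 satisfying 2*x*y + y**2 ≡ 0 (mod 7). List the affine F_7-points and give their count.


Affine F_7-points: {(0, 0), (1, 0), (1, 5), (2, 0), (2, 3), (3, 0), (3, 1), (4, 0), (4, 6), (5, 0), (5, 4), (6, 0), (6, 2)}; count = 13.

For each of the 49 pairs (x, y) ∈ F_7², evaluate f(x, y) mod 7. Record the zeros.
  x = 0: [0↦0, 1↦1, 2↦4, 3↦2, 4↦2, 5↦4, 6↦1]  zeros at y ∈ {0}
  x = 1: [0↦0, 1↦3, 2↦1, 3↦1, 4↦3, 5↦0, 6↦6]  zeros at y ∈ {0, 5}
  x = 2: [0↦0, 1↦5, 2↦5, 3↦0, 4↦4, 5↦3, 6↦4]  zeros at y ∈ {0, 3}
  x = 3: [0↦0, 1↦0, 2↦2, 3↦6, 4↦5, 5↦6, 6↦2]  zeros at y ∈ {0, 1}
  x = 4: [0↦0, 1↦2, 2↦6, 3↦5, 4↦6, 5↦2, 6↦0]  zeros at y ∈ {0, 6}
  x = 5: [0↦0, 1↦4, 2↦3, 3↦4, 4↦0, 5↦5, 6↦5]  zeros at y ∈ {0, 4}
  x = 6: [0↦0, 1↦6, 2↦0, 3↦3, 4↦1, 5↦1, 6↦3]  zeros at y ∈ {0, 2}
Collecting zeros: affine points = {(0, 0), (1, 0), (1, 5), (2, 0), (2, 3), (3, 0), (3, 1), (4, 0), (4, 6), (5, 0), (5, 4), (6, 0), (6, 2)}.
Total count |C(F_7)_aff| = 13.


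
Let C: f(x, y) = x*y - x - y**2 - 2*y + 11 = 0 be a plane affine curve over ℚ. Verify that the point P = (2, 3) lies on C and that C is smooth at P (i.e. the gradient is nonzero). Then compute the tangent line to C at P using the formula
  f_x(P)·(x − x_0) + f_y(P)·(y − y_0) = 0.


Tangent line at P: 2*x - 6*y + 14 = 0.

Step 1: f(2, 3) = 0, so P lies on C.
Step 2: partial derivatives
  f_x(x, y) = y - 1, f_y(x, y) = x - 2*y - 2.
  f_x(P) = 2, f_y(P) = -6 (gradient nonzero, so P is smooth).
Step 3: tangent line at P: 2·(x − 2) + -6·(y − 3) = 0.
Expanding: 2*x - 6*y + 14 = 0.


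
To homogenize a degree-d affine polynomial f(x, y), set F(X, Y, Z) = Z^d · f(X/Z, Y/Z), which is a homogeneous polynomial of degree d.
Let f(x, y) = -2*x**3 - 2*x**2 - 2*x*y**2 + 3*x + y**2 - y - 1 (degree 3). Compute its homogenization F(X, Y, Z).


F(X, Y, Z) = -2*X**3 - 2*X**2*Z - 2*X*Y**2 + 3*X*Z**2 + Y**2*Z - Y*Z**2 - Z**3

deg(f) = 3.
Substitute x = X/Z, y = Y/Z into f, then multiply by Z^3.
  monomial -2·x^3·y^0 ↦ -2·X^3·Y^0·Z^0.
  monomial -2·x^2·y^0 ↦ -2·X^2·Y^0·Z^1.
  monomial -2·x^1·y^2 ↦ -2·X^1·Y^2·Z^0.
  monomial 3·x^1·y^0 ↦ 3·X^1·Y^0·Z^2.
  monomial 1·x^0·y^2 ↦ 1·X^0·Y^2·Z^1.
  monomial -1·x^0·y^1 ↦ -1·X^0·Y^1·Z^2.
  monomial -1·x^0·y^0 ↦ -1·X^0·Y^0·Z^3.
Collecting: F(X, Y, Z) = -2*X**3 - 2*X**2*Z - 2*X*Y**2 + 3*X*Z**2 + Y**2*Z - Y*Z**2 - Z**3.


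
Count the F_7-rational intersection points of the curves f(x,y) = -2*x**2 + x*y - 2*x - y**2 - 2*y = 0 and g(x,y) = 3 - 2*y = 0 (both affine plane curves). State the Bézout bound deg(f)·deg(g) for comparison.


Common zeros: {(0, 5), (5, 5)}; count = 2; Bézout bound = 2.

deg(f) = 2, deg(g) = 1, so Bézout bound = 2.
Scan x ∈ F_7. For each x, list the y ∈ F_7 with f(x, y) ≡ 0 and those with g(x, y) ≡ 0 (mod 7); the common zeros in that column are the intersection.
  x = 0: f ≡ 0 at y ∈ {0, 5}; g ≡ 0 at y ∈ {5}; common: {5}.
  x = 1: f ≡ 0 at y ∈ ∅; g ≡ 0 at y ∈ {5}; common: ∅.
  x = 2: f ≡ 0 at y ∈ {3, 4}; g ≡ 0 at y ∈ {5}; common: ∅.
  x = 3: f ≡ 0 at y ∈ ∅; g ≡ 0 at y ∈ {5}; common: ∅.
  x = 4: f ≡ 0 at y ∈ ∅; g ≡ 0 at y ∈ {5}; common: ∅.
  x = 5: f ≡ 0 at y ∈ {5}; g ≡ 0 at y ∈ {5}; common: {5}.
  x = 6: f ≡ 0 at y ∈ {0, 4}; g ≡ 0 at y ∈ {5}; common: ∅.
Collecting: common zeros = {(0, 5), (5, 5)}, so the count is 2.
Comparison with the Bézout bound: 2 ≤ 2 = deg(f)·deg(g), as expected for curves with no common component (the bound is attained).


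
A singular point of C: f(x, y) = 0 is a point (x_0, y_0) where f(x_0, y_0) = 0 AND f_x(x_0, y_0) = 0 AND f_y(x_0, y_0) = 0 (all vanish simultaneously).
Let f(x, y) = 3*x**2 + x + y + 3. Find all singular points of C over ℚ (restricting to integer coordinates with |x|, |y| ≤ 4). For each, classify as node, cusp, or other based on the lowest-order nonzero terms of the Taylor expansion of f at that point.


No singular points in the scanned grid; C is smooth there.

Compute partial derivatives:
  f_x = 6*x + 1.
  f_y = 1.
f_y = 1 is a nonzero constant, so f_y never vanishes: no point (x, y) can satisfy f = f_x = f_y = 0. In particular no (x, y) ∈ {−4, ..., 4}² is singular; the curve is smooth.


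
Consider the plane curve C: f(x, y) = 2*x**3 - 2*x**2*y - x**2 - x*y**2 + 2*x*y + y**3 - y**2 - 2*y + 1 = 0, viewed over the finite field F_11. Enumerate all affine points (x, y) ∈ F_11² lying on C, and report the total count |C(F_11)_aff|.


Affine F_11-points: {(2, 5), (3, 10), (6, 2), (6, 6), (6, 10), (7, 0), (7, 9), (7, 10), (9, 7), (10, 8)}; count = 10.

For each of the 121 pairs (x, y) ∈ F_11², evaluate f(x, y) mod 11. Record the zeros.
  x = 0: [0↦1, 1↦10, 2↦1, 3↦2, 4↦8, 5↦3, 6↦4, 7↦6, 8↦4, 9↦4, 10↦1]  zeros at y ∈ ∅
  x = 1: [0↦2, 1↦10, 2↦9, 3↦5, 4↦4, 5↦1, 6↦2, 7↦2, 8↦7, 9↦1, 10↦1]  zeros at y ∈ ∅
  x = 2: [0↦2, 1↦5, 2↦8, 3↦6, 4↦5, 5↦0, 6↦8, 7↦2, 8↦10, 9↦5, 10↦4]  zeros at y ∈ {5}
  x = 3: [0↦2, 1↦7, 2↦10, 3↦6, 4↦1, 5↦1, 6↦1, 7↦7, 8↦3, 9↦6, 10↦0]  zeros at y ∈ {10}
  x = 4: [0↦3, 1↦6, 2↦5, 3↦6, 4↦4, 5↦5, 6↦4, 7↦7, 8↦9, 9↦5, 10↦1]  zeros at y ∈ ∅
  x = 5: [0↦6, 1↦3, 2↦5, 3↦7, 4↦4, 5↦2, 6↦7, 7↦3, 8↦7, 9↦3, 10↦8]  zeros at y ∈ ∅
  x = 6: [0↦1, 1↦10, 2↦0, 3↦10, 4↦2, 5↦4, 6↦0, 7↦7, 8↦9, 9↦1, 10↦0]  zeros at y ∈ {2, 6, 10}
  x = 7: [0↦0, 1↦6, 2↦2, 3↦5, 4↦10, 5↦1, 6↦6, 7↦9, 8↦5, 9↦0, 10↦0]  zeros at y ∈ {0, 9, 10}
  x = 8: [0↦4, 1↦3, 2↦1, 3↦4, 4↦7, 5↦5, 6↦4, 7↦10, 8↦7, 9↦1, 10↦9]  zeros at y ∈ ∅
  x = 9: [0↦3, 1↦2, 2↦9, 3↦8, 4↦5, 5↦6, 6↦6, 7↦0, 8↦5, 9↦5, 10↦6]  zeros at y ∈ {7}
  x = 10: [0↦9, 1↦4, 2↦5, 3↦7, 4↦5, 5↦5, 6↦2, 7↦2, 8↦0, 9↦2, 10↦3]  zeros at y ∈ {8}
Collecting zeros: affine points = {(2, 5), (3, 10), (6, 2), (6, 6), (6, 10), (7, 0), (7, 9), (7, 10), (9, 7), (10, 8)}.
Total count |C(F_11)_aff| = 10.


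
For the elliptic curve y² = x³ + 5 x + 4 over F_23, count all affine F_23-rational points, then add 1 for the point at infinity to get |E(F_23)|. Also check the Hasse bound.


Affine points = {(0, 2), (0, 21), (3, 0), (5, 4), (5, 19), (8, 2), (8, 21), (13, 9), (13, 14), (14, 9), (14, 14), (15, 2), (15, 21), (19, 9), (19, 14), (20, 10), (20, 13), (21, 3), (21, 20)}; affine count = 19; |E(F_23)| = 20.

Discriminant check: Δ ∝ 4a³ + 27b² = 4·5³ + 27·4² = 4·125 + 27·16 ≡ 12 (mod 23). Nonzero ⇒ E is nonsingular.
For each x ∈ F_23, compute rhs = x³ + 5·x + 4 mod 23, then count y ∈ F_23 with y² ≡ rhs.
  x = 0: rhs = 4, matching y values: 2, 21 (2 points).
  x = 1: rhs = 10, matching y values: none (0 points).
  x = 2: rhs = 22, matching y values: none (0 points).
  x = 3: rhs = 0, matching y values: 0 (1 points).
  x = 4: rhs = 19, matching y values: none (0 points).
  x = 5: rhs = 16, matching y values: 4, 19 (2 points).
  x = 6: rhs = 20, matching y values: none (0 points).
  x = 7: rhs = 14, matching y values: none (0 points).
  x = 8: rhs = 4, matching y values: 2, 21 (2 points).
  x = 9: rhs = 19, matching y values: none (0 points).
  x = 10: rhs = 19, matching y values: none (0 points).
  x = 11: rhs = 10, matching y values: none (0 points).
  x = 12: rhs = 21, matching y values: none (0 points).
  x = 13: rhs = 12, matching y values: 9, 14 (2 points).
  x = 14: rhs = 12, matching y values: 9, 14 (2 points).
  x = 15: rhs = 4, matching y values: 2, 21 (2 points).
  x = 16: rhs = 17, matching y values: none (0 points).
  x = 17: rhs = 11, matching y values: none (0 points).
  x = 18: rhs = 15, matching y values: none (0 points).
  x = 19: rhs = 12, matching y values: 9, 14 (2 points).
  x = 20: rhs = 8, matching y values: 10, 13 (2 points).
  x = 21: rhs = 9, matching y values: 3, 20 (2 points).
  x = 22: rhs = 21, matching y values: none (0 points).
Total affine count: 19.
Full point count |E(F_23)| = 19 + 1 = 20.
Hasse bound: |20 − (23+1)| = |-4| = 4 ≤ 2√23 ≈ 9.5917 ✓.


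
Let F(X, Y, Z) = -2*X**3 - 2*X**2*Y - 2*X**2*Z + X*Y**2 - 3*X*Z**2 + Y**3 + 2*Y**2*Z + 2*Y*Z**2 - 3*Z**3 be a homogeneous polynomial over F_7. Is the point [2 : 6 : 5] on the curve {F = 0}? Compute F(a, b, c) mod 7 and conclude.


F(2,6,5) ≡ 4 (mod 7); P is NOT on the curve.

Evaluate F(2, 6, 5) term-by-term (mod 7).
  -2*X**3 ↦ -2·8·1·1 = -16
  -2*X**2*Y ↦ -2·4·6·1 = -48
  -2*X**2*Z ↦ -2·4·1·5 = -40
  X*Y**2 ↦ 1·2·36·1 = 72
  -3*X*Z**2 ↦ -3·2·1·25 = -150
  Y**3 ↦ 1·1·216·1 = 216
  2*Y**2*Z ↦ 2·1·36·5 = 360
  2*Y*Z**2 ↦ 2·1·6·25 = 300
  -3*Z**3 ↦ -3·1·1·125 = -375
Sum: F(2, 6, 5) = (-16) + (-48) + (-40) + (72) + (-150) + (216) + (360) + (300) + (-375) = 319.
Reducing mod 7: 319 ≡ 4 (mod 7).
Since F(a, b, c) ≡ 4 ≠ 0 (mod 7), P does NOT lie on the curve.


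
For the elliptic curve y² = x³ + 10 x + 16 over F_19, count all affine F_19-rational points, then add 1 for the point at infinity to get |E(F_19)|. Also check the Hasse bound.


Affine points = {(0, 4), (0, 15), (2, 5), (2, 14), (3, 4), (3, 15), (4, 5), (4, 14), (5, 1), (5, 18), (6, 8), (6, 11), (7, 7), (7, 12), (8, 0), (13, 5), (13, 14), (15, 8), (15, 11), (16, 4), (16, 15), (17, 8), (17, 11), (18, 9), (18, 10)}; affine count = 25; |E(F_19)| = 26.

Discriminant check: Δ ∝ 4a³ + 27b² = 4·10³ + 27·16² = 4·1000 + 27·256 ≡ 6 (mod 19). Nonzero ⇒ E is nonsingular.
For each x ∈ F_19, compute rhs = x³ + 10·x + 16 mod 19, then count y ∈ F_19 with y² ≡ rhs.
  x = 0: rhs = 16, matching y values: 4, 15 (2 points).
  x = 1: rhs = 8, matching y values: none (0 points).
  x = 2: rhs = 6, matching y values: 5, 14 (2 points).
  x = 3: rhs = 16, matching y values: 4, 15 (2 points).
  x = 4: rhs = 6, matching y values: 5, 14 (2 points).
  x = 5: rhs = 1, matching y values: 1, 18 (2 points).
  x = 6: rhs = 7, matching y values: 8, 11 (2 points).
  x = 7: rhs = 11, matching y values: 7, 12 (2 points).
  x = 8: rhs = 0, matching y values: 0 (1 points).
  x = 9: rhs = 18, matching y values: none (0 points).
  x = 10: rhs = 14, matching y values: none (0 points).
  x = 11: rhs = 13, matching y values: none (0 points).
  x = 12: rhs = 2, matching y values: none (0 points).
  x = 13: rhs = 6, matching y values: 5, 14 (2 points).
  x = 14: rhs = 12, matching y values: none (0 points).
  x = 15: rhs = 7, matching y values: 8, 11 (2 points).
  x = 16: rhs = 16, matching y values: 4, 15 (2 points).
  x = 17: rhs = 7, matching y values: 8, 11 (2 points).
  x = 18: rhs = 5, matching y values: 9, 10 (2 points).
Total affine count: 25.
Full point count |E(F_19)| = 25 + 1 = 26.
Hasse bound: |26 − (19+1)| = |6| = 6 ≤ 2√19 ≈ 8.7178 ✓.


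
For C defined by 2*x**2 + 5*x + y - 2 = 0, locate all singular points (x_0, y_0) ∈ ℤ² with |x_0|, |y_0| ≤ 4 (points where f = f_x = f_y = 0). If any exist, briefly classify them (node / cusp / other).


No singular points in the scanned grid; C is smooth there.

Compute partial derivatives:
  f_x = 4*x + 5.
  f_y = 1.
f_y = 1 is a nonzero constant, so f_y never vanishes: no point (x, y) can satisfy f = f_x = f_y = 0. In particular no (x, y) ∈ {−4, ..., 4}² is singular; the curve is smooth.


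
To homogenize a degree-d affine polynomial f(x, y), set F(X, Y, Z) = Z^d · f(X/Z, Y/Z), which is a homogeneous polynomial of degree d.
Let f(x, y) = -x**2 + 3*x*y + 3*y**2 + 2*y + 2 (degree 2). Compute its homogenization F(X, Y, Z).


F(X, Y, Z) = -X**2 + 3*X*Y + 3*Y**2 + 2*Y*Z + 2*Z**2

deg(f) = 2.
Substitute x = X/Z, y = Y/Z into f, then multiply by Z^2.
  monomial -1·x^2·y^0 ↦ -1·X^2·Y^0·Z^0.
  monomial 3·x^1·y^1 ↦ 3·X^1·Y^1·Z^0.
  monomial 3·x^0·y^2 ↦ 3·X^0·Y^2·Z^0.
  monomial 2·x^0·y^1 ↦ 2·X^0·Y^1·Z^1.
  monomial 2·x^0·y^0 ↦ 2·X^0·Y^0·Z^2.
Collecting: F(X, Y, Z) = -X**2 + 3*X*Y + 3*Y**2 + 2*Y*Z + 2*Z**2.


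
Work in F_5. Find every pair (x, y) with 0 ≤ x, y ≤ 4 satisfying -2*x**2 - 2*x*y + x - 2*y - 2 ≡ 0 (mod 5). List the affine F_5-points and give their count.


Affine F_5-points: {(0, 4), (1, 3), (2, 2), (3, 1), (4, 0), (4, 1), (4, 2), (4, 3), (4, 4)}; count = 9.

For each of the 25 pairs (x, y) ∈ F_5², evaluate f(x, y) mod 5. Record the zeros.
  x = 0: [0↦3, 1↦1, 2↦4, 3↦2, 4↦0]  zeros at y ∈ {4}
  x = 1: [0↦2, 1↦3, 2↦4, 3↦0, 4↦1]  zeros at y ∈ {3}
  x = 2: [0↦2, 1↦1, 2↦0, 3↦4, 4↦3]  zeros at y ∈ {2}
  x = 3: [0↦3, 1↦0, 2↦2, 3↦4, 4↦1]  zeros at y ∈ {1}
  x = 4: [0↦0, 1↦0, 2↦0, 3↦0, 4↦0]  zeros at y ∈ {0, 1, 2, 3, 4}
Collecting zeros: affine points = {(0, 4), (1, 3), (2, 2), (3, 1), (4, 0), (4, 1), (4, 2), (4, 3), (4, 4)}.
Total count |C(F_5)_aff| = 9.


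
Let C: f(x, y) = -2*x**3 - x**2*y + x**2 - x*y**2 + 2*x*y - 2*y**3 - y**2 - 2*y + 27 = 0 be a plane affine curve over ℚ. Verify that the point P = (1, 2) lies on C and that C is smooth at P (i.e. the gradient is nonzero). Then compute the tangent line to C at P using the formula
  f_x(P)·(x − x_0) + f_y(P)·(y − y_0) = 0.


Tangent line at P: -8*x - 33*y + 74 = 0.

Step 1: f(1, 2) = 0, so P lies on C.
Step 2: partial derivatives
  f_x(x, y) = -6*x**2 - 2*x*y + 2*x - y**2 + 2*y, f_y(x, y) = -x**2 - 2*x*y + 2*x - 6*y**2 - 2*y - 2.
  f_x(P) = -8, f_y(P) = -33 (gradient nonzero, so P is smooth).
Step 3: tangent line at P: -8·(x − 1) + -33·(y − 2) = 0.
Expanding: -8*x - 33*y + 74 = 0.


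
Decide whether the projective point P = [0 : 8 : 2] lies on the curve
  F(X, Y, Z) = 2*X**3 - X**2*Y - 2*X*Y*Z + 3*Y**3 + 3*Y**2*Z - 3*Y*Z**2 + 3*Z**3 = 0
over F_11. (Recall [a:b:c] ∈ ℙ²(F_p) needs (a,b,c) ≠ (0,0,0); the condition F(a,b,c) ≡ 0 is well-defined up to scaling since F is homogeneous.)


F(0,8,2) ≡ 0 (mod 11); P is on the curve.

Evaluate F(0, 8, 2) term-by-term (mod 11).
  2*X**3 ↦ 2·0·1·1 = 0
  -X**2*Y ↦ -1·0·8·1 = 0
  -2*X*Y*Z ↦ -2·0·8·2 = 0
  3*Y**3 ↦ 3·1·512·1 = 1536
  3*Y**2*Z ↦ 3·1·64·2 = 384
  -3*Y*Z**2 ↦ -3·1·8·4 = -96
  3*Z**3 ↦ 3·1·1·8 = 24
Sum: F(0, 8, 2) = (0) + (0) + (0) + (1536) + (384) + (-96) + (24) = 1848.
Reducing mod 11: 1848 ≡ 0 (mod 11).
Since F(a, b, c) ≡ 0 (mod 11), P lies on the curve.


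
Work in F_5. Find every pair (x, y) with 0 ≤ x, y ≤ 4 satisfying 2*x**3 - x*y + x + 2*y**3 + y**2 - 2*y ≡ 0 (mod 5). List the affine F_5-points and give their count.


Affine F_5-points: {(0, 0), (1, 4), (2, 2), (3, 1), (3, 3), (4, 2)}; count = 6.

For each of the 25 pairs (x, y) ∈ F_5², evaluate f(x, y) mod 5. Record the zeros.
  x = 0: [0↦0, 1↦1, 2↦1, 3↦2, 4↦1]  zeros at y ∈ {0}
  x = 1: [0↦3, 1↦3, 2↦2, 3↦2, 4↦0]  zeros at y ∈ {4}
  x = 2: [0↦3, 1↦2, 2↦0, 3↦4, 4↦1]  zeros at y ∈ {2}
  x = 3: [0↦2, 1↦0, 2↦2, 3↦0, 4↦1]  zeros at y ∈ {1, 3}
  x = 4: [0↦2, 1↦4, 2↦0, 3↦2, 4↦2]  zeros at y ∈ {2}
Collecting zeros: affine points = {(0, 0), (1, 4), (2, 2), (3, 1), (3, 3), (4, 2)}.
Total count |C(F_5)_aff| = 6.


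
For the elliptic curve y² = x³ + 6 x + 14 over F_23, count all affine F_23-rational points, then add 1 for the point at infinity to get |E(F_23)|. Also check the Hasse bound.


Affine points = {(3, 6), (3, 17), (5, 10), (5, 13), (6, 6), (6, 17), (7, 10), (7, 13), (10, 4), (10, 19), (11, 10), (11, 13), (13, 9), (13, 14), (14, 6), (14, 17), (15, 11), (15, 12), (19, 8), (19, 15)}; affine count = 20; |E(F_23)| = 21.

Discriminant check: Δ ∝ 4a³ + 27b² = 4·6³ + 27·14² = 4·216 + 27·196 ≡ 15 (mod 23). Nonzero ⇒ E is nonsingular.
For each x ∈ F_23, compute rhs = x³ + 6·x + 14 mod 23, then count y ∈ F_23 with y² ≡ rhs.
  x = 0: rhs = 14, matching y values: none (0 points).
  x = 1: rhs = 21, matching y values: none (0 points).
  x = 2: rhs = 11, matching y values: none (0 points).
  x = 3: rhs = 13, matching y values: 6, 17 (2 points).
  x = 4: rhs = 10, matching y values: none (0 points).
  x = 5: rhs = 8, matching y values: 10, 13 (2 points).
  x = 6: rhs = 13, matching y values: 6, 17 (2 points).
  x = 7: rhs = 8, matching y values: 10, 13 (2 points).
  x = 8: rhs = 22, matching y values: none (0 points).
  x = 9: rhs = 15, matching y values: none (0 points).
  x = 10: rhs = 16, matching y values: 4, 19 (2 points).
  x = 11: rhs = 8, matching y values: 10, 13 (2 points).
  x = 12: rhs = 20, matching y values: none (0 points).
  x = 13: rhs = 12, matching y values: 9, 14 (2 points).
  x = 14: rhs = 13, matching y values: 6, 17 (2 points).
  x = 15: rhs = 6, matching y values: 11, 12 (2 points).
  x = 16: rhs = 20, matching y values: none (0 points).
  x = 17: rhs = 15, matching y values: none (0 points).
  x = 18: rhs = 20, matching y values: none (0 points).
  x = 19: rhs = 18, matching y values: 8, 15 (2 points).
  x = 20: rhs = 15, matching y values: none (0 points).
  x = 21: rhs = 17, matching y values: none (0 points).
  x = 22: rhs = 7, matching y values: none (0 points).
Total affine count: 20.
Full point count |E(F_23)| = 20 + 1 = 21.
Hasse bound: |21 − (23+1)| = |-3| = 3 ≤ 2√23 ≈ 9.5917 ✓.


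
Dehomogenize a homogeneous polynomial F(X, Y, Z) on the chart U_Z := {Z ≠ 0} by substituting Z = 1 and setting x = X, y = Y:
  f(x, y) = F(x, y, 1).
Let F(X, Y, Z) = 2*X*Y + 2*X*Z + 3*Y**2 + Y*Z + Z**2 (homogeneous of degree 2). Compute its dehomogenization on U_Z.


f(x, y) = 2*x*y + 2*x + 3*y**2 + y + 1

On U_Z we set Z = 1. Each monomial c·X^i·Y^j·Z^k in F becomes c·x^i·y^j·1^k = c·x^i·y^j.
Substituting Z = 1: F(X, Y, 1) = 2*x*y + 2*x + 3*y**2 + y + 1.
Note: deg(f) ≤ deg(F) = 2; strict inequality happens when F is divisible by Z (lost terms).


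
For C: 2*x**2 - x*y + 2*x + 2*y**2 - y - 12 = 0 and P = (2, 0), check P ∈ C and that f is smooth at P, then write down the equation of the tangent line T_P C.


Tangent line at P: 10*x - 3*y - 20 = 0.

Step 1: f(2, 0) = 0, so P lies on C.
Step 2: partial derivatives
  f_x(x, y) = 4*x - y + 2, f_y(x, y) = -x + 4*y - 1.
  f_x(P) = 10, f_y(P) = -3 (gradient nonzero, so P is smooth).
Step 3: tangent line at P: 10·(x − 2) + -3·(y − 0) = 0.
Expanding: 10*x - 3*y - 20 = 0.


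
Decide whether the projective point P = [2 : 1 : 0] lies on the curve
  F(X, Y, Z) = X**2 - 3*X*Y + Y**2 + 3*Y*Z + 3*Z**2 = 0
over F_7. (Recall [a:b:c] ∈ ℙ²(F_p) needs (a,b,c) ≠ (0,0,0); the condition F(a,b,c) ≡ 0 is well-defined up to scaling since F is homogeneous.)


F(2,1,0) ≡ 6 (mod 7); P is NOT on the curve.

Evaluate F(2, 1, 0) term-by-term (mod 7).
  X**2 ↦ 1·4·1·1 = 4
  -3*X*Y ↦ -3·2·1·1 = -6
  Y**2 ↦ 1·1·1·1 = 1
  3*Y*Z ↦ 3·1·1·0 = 0
  3*Z**2 ↦ 3·1·1·0 = 0
Sum: F(2, 1, 0) = (4) + (-6) + (1) + (0) + (0) = -1.
Reducing mod 7: -1 ≡ 6 (mod 7).
Since F(a, b, c) ≡ 6 ≠ 0 (mod 7), P does NOT lie on the curve.


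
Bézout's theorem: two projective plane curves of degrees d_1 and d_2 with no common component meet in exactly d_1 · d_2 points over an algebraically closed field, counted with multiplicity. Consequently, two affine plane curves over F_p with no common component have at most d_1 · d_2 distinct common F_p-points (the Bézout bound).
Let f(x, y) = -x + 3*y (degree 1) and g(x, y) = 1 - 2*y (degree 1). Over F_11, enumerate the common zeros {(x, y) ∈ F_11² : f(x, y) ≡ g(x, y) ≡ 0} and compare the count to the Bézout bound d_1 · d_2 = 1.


Common zeros: {(7, 6)}; count = 1; Bézout bound = 1.

deg(f) = 1, deg(g) = 1, so Bézout bound = 1.
Scan x ∈ F_11. For each x, list the y ∈ F_11 with f(x, y) ≡ 0 and those with g(x, y) ≡ 0 (mod 11); the common zeros in that column are the intersection.
  x = 0: f ≡ 0 at y ∈ {0}; g ≡ 0 at y ∈ {6}; common: ∅.
  x = 1: f ≡ 0 at y ∈ {4}; g ≡ 0 at y ∈ {6}; common: ∅.
  x = 2: f ≡ 0 at y ∈ {8}; g ≡ 0 at y ∈ {6}; common: ∅.
  x = 3: f ≡ 0 at y ∈ {1}; g ≡ 0 at y ∈ {6}; common: ∅.
  x = 4: f ≡ 0 at y ∈ {5}; g ≡ 0 at y ∈ {6}; common: ∅.
  x = 5: f ≡ 0 at y ∈ {9}; g ≡ 0 at y ∈ {6}; common: ∅.
  x = 6: f ≡ 0 at y ∈ {2}; g ≡ 0 at y ∈ {6}; common: ∅.
  x = 7: f ≡ 0 at y ∈ {6}; g ≡ 0 at y ∈ {6}; common: {6}.
  x = 8: f ≡ 0 at y ∈ {10}; g ≡ 0 at y ∈ {6}; common: ∅.
  x = 9: f ≡ 0 at y ∈ {3}; g ≡ 0 at y ∈ {6}; common: ∅.
  x = 10: f ≡ 0 at y ∈ {7}; g ≡ 0 at y ∈ {6}; common: ∅.
Collecting: common zeros = {(7, 6)}, so the count is 1.
Comparison with the Bézout bound: 1 ≤ 1 = deg(f)·deg(g), as expected for curves with no common component (the bound is attained).


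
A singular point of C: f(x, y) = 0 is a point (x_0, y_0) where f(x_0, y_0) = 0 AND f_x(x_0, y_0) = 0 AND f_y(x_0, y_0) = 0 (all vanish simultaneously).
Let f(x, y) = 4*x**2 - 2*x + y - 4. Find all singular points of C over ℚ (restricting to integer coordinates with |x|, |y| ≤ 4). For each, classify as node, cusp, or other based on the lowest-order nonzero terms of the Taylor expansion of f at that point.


No singular points in the scanned grid; C is smooth there.

Compute partial derivatives:
  f_x = 8*x - 2.
  f_y = 1.
f_y = 1 is a nonzero constant, so f_y never vanishes: no point (x, y) can satisfy f = f_x = f_y = 0. In particular no (x, y) ∈ {−4, ..., 4}² is singular; the curve is smooth.


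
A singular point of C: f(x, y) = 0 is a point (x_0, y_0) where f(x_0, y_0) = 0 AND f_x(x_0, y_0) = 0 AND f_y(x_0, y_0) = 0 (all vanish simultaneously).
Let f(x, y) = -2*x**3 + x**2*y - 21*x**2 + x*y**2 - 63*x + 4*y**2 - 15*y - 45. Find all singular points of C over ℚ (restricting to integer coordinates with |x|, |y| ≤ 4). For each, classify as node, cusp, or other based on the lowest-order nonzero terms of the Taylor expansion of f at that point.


Singular points: {(-3, 3)}; classification: cusp.

Compute partial derivatives:
  f_x = -6*x**2 + 2*x*y - 42*x + y**2 - 63.
  f_y = x**2 + 2*x*y + 8*y - 15.
Scan x_0 ∈ {−4, ..., 4}. For each x_0, f_y(x_0, y) is a polynomial in y; find its integer roots y ∈ {−4, ..., 4}, then test f_x and f at those candidates.
  x = -4: f_y(-4, y) = 1; no integer root y with |y| ≤ 4.
  x = -3: f_y(-3, y) = 2*y - 6; vanishes at y ∈ {3}. (-3, 3): f_x = 0, f = 0 — SINGULAR.
  x = -2: f_y(-2, y) = 4*y - 11; no integer root y with |y| ≤ 4.
  x = -1: f_y(-1, y) = 6*y - 14; no integer root y with |y| ≤ 4.
  x = 0: f_y(0, y) = 8*y - 15; no integer root y with |y| ≤ 4.
  x = 1: f_y(1, y) = 10*y - 14; no integer root y with |y| ≤ 4.
  x = 2: f_y(2, y) = 12*y - 11; no integer root y with |y| ≤ 4.
  x = 3: f_y(3, y) = 14*y - 6; no integer root y with |y| ≤ 4.
  x = 4: f_y(4, y) = 16*y + 1; no integer root y with |y| ≤ 4.
Only singular point on the grid: (-3, 3).
Classify: substitute x = -3 + u, y = 3 + v and expand: f = -2*u**3 + u**2*v + u*v**2 + v**2.
No constant or linear terms (consistent with a singular point). Quadratic part: v**2. Cubic part: -2*u**3 + u**2*v + u*v**2.
The quadratic part v**2 is a perfect square, so there is a single (double) tangent line v = 0, i.e. y = 3. Restricting the cubic part to that line (v = 0) leaves -2*u**3 ≠ 0, so f is not divisible by v and the branch is v² ≈ 2*u**3 to lowest order — this is a cusp.
Classification: cusp.


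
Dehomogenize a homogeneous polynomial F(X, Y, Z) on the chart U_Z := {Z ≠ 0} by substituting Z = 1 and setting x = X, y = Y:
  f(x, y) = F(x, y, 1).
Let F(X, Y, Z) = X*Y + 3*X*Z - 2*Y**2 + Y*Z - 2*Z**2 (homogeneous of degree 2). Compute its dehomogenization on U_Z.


f(x, y) = x*y + 3*x - 2*y**2 + y - 2

On U_Z we set Z = 1. Each monomial c·X^i·Y^j·Z^k in F becomes c·x^i·y^j·1^k = c·x^i·y^j.
Substituting Z = 1: F(X, Y, 1) = x*y + 3*x - 2*y**2 + y - 2.
Note: deg(f) ≤ deg(F) = 2; strict inequality happens when F is divisible by Z (lost terms).


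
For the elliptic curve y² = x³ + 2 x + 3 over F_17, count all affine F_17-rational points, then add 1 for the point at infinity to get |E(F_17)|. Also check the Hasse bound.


Affine points = {(2, 7), (2, 10), (3, 6), (3, 11), (5, 6), (5, 11), (8, 2), (8, 15), (9, 6), (9, 11), (11, 8), (11, 9), (12, 2), (12, 15), (13, 4), (13, 13), (14, 2), (14, 15), (15, 5), (15, 12), (16, 0)}; affine count = 21; |E(F_17)| = 22.

Discriminant check: Δ ∝ 4a³ + 27b² = 4·2³ + 27·3² = 4·8 + 27·9 ≡ 3 (mod 17). Nonzero ⇒ E is nonsingular.
For each x ∈ F_17, compute rhs = x³ + 2·x + 3 mod 17, then count y ∈ F_17 with y² ≡ rhs.
  x = 0: rhs = 3, matching y values: none (0 points).
  x = 1: rhs = 6, matching y values: none (0 points).
  x = 2: rhs = 15, matching y values: 7, 10 (2 points).
  x = 3: rhs = 2, matching y values: 6, 11 (2 points).
  x = 4: rhs = 7, matching y values: none (0 points).
  x = 5: rhs = 2, matching y values: 6, 11 (2 points).
  x = 6: rhs = 10, matching y values: none (0 points).
  x = 7: rhs = 3, matching y values: none (0 points).
  x = 8: rhs = 4, matching y values: 2, 15 (2 points).
  x = 9: rhs = 2, matching y values: 6, 11 (2 points).
  x = 10: rhs = 3, matching y values: none (0 points).
  x = 11: rhs = 13, matching y values: 8, 9 (2 points).
  x = 12: rhs = 4, matching y values: 2, 15 (2 points).
  x = 13: rhs = 16, matching y values: 4, 13 (2 points).
  x = 14: rhs = 4, matching y values: 2, 15 (2 points).
  x = 15: rhs = 8, matching y values: 5, 12 (2 points).
  x = 16: rhs = 0, matching y values: 0 (1 points).
Total affine count: 21.
Full point count |E(F_17)| = 21 + 1 = 22.
Hasse bound: |22 − (17+1)| = |4| = 4 ≤ 2√17 ≈ 8.2462 ✓.


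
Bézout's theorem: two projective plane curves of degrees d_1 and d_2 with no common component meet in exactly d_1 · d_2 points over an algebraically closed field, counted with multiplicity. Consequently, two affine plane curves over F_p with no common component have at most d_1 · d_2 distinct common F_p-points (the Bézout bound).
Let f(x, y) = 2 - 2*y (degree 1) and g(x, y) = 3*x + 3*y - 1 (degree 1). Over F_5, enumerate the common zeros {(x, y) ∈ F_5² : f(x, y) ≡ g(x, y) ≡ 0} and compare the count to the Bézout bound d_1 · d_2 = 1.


Common zeros: {(1, 1)}; count = 1; Bézout bound = 1.

deg(f) = 1, deg(g) = 1, so Bézout bound = 1.
Scan x ∈ F_5. For each x, list the y ∈ F_5 with f(x, y) ≡ 0 and those with g(x, y) ≡ 0 (mod 5); the common zeros in that column are the intersection.
  x = 0: f ≡ 0 at y ∈ {1}; g ≡ 0 at y ∈ {2}; common: ∅.
  x = 1: f ≡ 0 at y ∈ {1}; g ≡ 0 at y ∈ {1}; common: {1}.
  x = 2: f ≡ 0 at y ∈ {1}; g ≡ 0 at y ∈ {0}; common: ∅.
  x = 3: f ≡ 0 at y ∈ {1}; g ≡ 0 at y ∈ {4}; common: ∅.
  x = 4: f ≡ 0 at y ∈ {1}; g ≡ 0 at y ∈ {3}; common: ∅.
Collecting: common zeros = {(1, 1)}, so the count is 1.
Comparison with the Bézout bound: 1 ≤ 1 = deg(f)·deg(g), as expected for curves with no common component (the bound is attained).


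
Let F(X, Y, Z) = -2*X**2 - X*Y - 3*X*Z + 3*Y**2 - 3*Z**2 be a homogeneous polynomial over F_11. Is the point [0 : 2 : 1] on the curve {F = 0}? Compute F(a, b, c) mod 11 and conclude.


F(0,2,1) ≡ 9 (mod 11); P is NOT on the curve.

Evaluate F(0, 2, 1) term-by-term (mod 11).
  -2*X**2 ↦ -2·0·1·1 = 0
  -X*Y ↦ -1·0·2·1 = 0
  -3*X*Z ↦ -3·0·1·1 = 0
  3*Y**2 ↦ 3·1·4·1 = 12
  -3*Z**2 ↦ -3·1·1·1 = -3
Sum: F(0, 2, 1) = (0) + (0) + (0) + (12) + (-3) = 9.
Reducing mod 11: 9 ≡ 9 (mod 11).
Since F(a, b, c) ≡ 9 ≠ 0 (mod 11), P does NOT lie on the curve.


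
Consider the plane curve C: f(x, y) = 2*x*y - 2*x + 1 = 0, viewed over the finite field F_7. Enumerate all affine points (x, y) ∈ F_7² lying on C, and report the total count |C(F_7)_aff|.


Affine F_7-points: {(1, 4), (2, 6), (3, 2), (4, 0), (5, 3), (6, 5)}; count = 6.

For each of the 49 pairs (x, y) ∈ F_7², evaluate f(x, y) mod 7. Record the zeros.
  x = 0: [0↦1, 1↦1, 2↦1, 3↦1, 4↦1, 5↦1, 6↦1]  zeros at y ∈ ∅
  x = 1: [0↦6, 1↦1, 2↦3, 3↦5, 4↦0, 5↦2, 6↦4]  zeros at y ∈ {4}
  x = 2: [0↦4, 1↦1, 2↦5, 3↦2, 4↦6, 5↦3, 6↦0]  zeros at y ∈ {6}
  x = 3: [0↦2, 1↦1, 2↦0, 3↦6, 4↦5, 5↦4, 6↦3]  zeros at y ∈ {2}
  x = 4: [0↦0, 1↦1, 2↦2, 3↦3, 4↦4, 5↦5, 6↦6]  zeros at y ∈ {0}
  x = 5: [0↦5, 1↦1, 2↦4, 3↦0, 4↦3, 5↦6, 6↦2]  zeros at y ∈ {3}
  x = 6: [0↦3, 1↦1, 2↦6, 3↦4, 4↦2, 5↦0, 6↦5]  zeros at y ∈ {5}
Collecting zeros: affine points = {(1, 4), (2, 6), (3, 2), (4, 0), (5, 3), (6, 5)}.
Total count |C(F_7)_aff| = 6.


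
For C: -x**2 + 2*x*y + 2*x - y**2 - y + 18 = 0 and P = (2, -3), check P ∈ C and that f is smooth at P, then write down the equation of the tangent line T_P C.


Tangent line at P: -8*x + 9*y + 43 = 0.

Step 1: f(2, -3) = 0, so P lies on C.
Step 2: partial derivatives
  f_x(x, y) = -2*x + 2*y + 2, f_y(x, y) = 2*x - 2*y - 1.
  f_x(P) = -8, f_y(P) = 9 (gradient nonzero, so P is smooth).
Step 3: tangent line at P: -8·(x − 2) + 9·(y − -3) = 0.
Expanding: -8*x + 9*y + 43 = 0.


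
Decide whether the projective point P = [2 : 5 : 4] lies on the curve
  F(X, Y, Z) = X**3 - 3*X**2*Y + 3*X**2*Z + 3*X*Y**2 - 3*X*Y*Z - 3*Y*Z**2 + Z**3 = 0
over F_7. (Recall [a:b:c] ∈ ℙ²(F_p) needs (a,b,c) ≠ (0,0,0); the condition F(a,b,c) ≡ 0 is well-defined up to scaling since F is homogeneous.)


F(2,5,4) ≡ 4 (mod 7); P is NOT on the curve.

Evaluate F(2, 5, 4) term-by-term (mod 7).
  X**3 ↦ 1·8·1·1 = 8
  -3*X**2*Y ↦ -3·4·5·1 = -60
  3*X**2*Z ↦ 3·4·1·4 = 48
  3*X*Y**2 ↦ 3·2·25·1 = 150
  -3*X*Y*Z ↦ -3·2·5·4 = -120
  -3*Y*Z**2 ↦ -3·1·5·16 = -240
  Z**3 ↦ 1·1·1·64 = 64
Sum: F(2, 5, 4) = (8) + (-60) + (48) + (150) + (-120) + (-240) + (64) = -150.
Reducing mod 7: -150 ≡ 4 (mod 7).
Since F(a, b, c) ≡ 4 ≠ 0 (mod 7), P does NOT lie on the curve.
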